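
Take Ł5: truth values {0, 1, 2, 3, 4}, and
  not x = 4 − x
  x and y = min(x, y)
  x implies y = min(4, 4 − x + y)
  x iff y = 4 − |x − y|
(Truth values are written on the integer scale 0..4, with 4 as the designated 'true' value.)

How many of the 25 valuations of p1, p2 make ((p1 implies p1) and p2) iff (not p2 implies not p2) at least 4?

5

value 4: 5 assignments (counts)
value 3: 5 assignments
value 2: 5 assignments
value 1: 5 assignments
value 0: 5 assignments
So 5 of the 25 assignments meet the threshold.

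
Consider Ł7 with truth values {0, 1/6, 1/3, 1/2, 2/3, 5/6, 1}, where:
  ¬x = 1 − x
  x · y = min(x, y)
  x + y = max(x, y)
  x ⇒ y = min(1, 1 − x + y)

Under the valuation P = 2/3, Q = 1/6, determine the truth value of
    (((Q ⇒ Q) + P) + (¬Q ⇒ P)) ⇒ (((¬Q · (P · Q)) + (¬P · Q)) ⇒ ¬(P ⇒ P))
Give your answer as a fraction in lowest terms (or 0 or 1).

Q ⇒ Q = 1/6 ⇒ 1/6 = 1
(Q ⇒ Q) + P = 1 + 2/3 = 1
¬Q = ¬1/6 = 5/6
¬Q ⇒ P = 5/6 ⇒ 2/3 = 5/6
((Q ⇒ Q) + P) + (¬Q ⇒ P) = 1 + 5/6 = 1
¬Q = ¬1/6 = 5/6
P · Q = 2/3 · 1/6 = 1/6
¬Q · (P · Q) = 5/6 · 1/6 = 1/6
¬P = ¬2/3 = 1/3
¬P · Q = 1/3 · 1/6 = 1/6
(¬Q · (P · Q)) + (¬P · Q) = 1/6 + 1/6 = 1/6
P ⇒ P = 2/3 ⇒ 2/3 = 1
¬(P ⇒ P) = ¬1 = 0
((¬Q · (P · Q)) + (¬P · Q)) ⇒ ¬(P ⇒ P) = 1/6 ⇒ 0 = 5/6
(((Q ⇒ Q) + P) + (¬Q ⇒ P)) ⇒ (((¬Q · (P · Q)) + (¬P · Q)) ⇒ ¬(P ⇒ P)) = 1 ⇒ 5/6 = 5/6

5/6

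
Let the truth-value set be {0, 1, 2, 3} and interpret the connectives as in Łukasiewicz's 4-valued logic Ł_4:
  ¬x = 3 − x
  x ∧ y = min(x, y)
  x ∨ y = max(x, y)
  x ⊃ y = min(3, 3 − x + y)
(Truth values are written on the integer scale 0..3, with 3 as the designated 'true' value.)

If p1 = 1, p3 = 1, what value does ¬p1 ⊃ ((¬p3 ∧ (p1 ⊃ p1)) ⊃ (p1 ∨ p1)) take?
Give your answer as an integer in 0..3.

3

¬p1 = ¬1 = 2
¬p3 = ¬1 = 2
p1 ⊃ p1 = 1 ⊃ 1 = 3
¬p3 ∧ (p1 ⊃ p1) = 2 ∧ 3 = 2
p1 ∨ p1 = 1 ∨ 1 = 1
(¬p3 ∧ (p1 ⊃ p1)) ⊃ (p1 ∨ p1) = 2 ⊃ 1 = 2
¬p1 ⊃ ((¬p3 ∧ (p1 ⊃ p1)) ⊃ (p1 ∨ p1)) = 2 ⊃ 2 = 3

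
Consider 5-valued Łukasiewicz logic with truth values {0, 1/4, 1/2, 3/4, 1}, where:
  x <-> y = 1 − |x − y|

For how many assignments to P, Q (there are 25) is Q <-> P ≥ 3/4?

value 1: 5 assignments (counts)
value 3/4: 8 assignments (counts)
value 1/2: 6 assignments
value 1/4: 4 assignments
value 0: 2 assignments
So 13 of the 25 assignments meet the threshold.

13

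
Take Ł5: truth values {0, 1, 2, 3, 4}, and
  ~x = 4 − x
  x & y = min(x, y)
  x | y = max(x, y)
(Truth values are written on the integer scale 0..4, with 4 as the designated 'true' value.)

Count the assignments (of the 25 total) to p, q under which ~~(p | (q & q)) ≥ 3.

16

value 4: 9 assignments (counts)
value 3: 7 assignments (counts)
value 2: 5 assignments
value 1: 3 assignments
value 0: 1 assignment
So 16 of the 25 assignments meet the threshold.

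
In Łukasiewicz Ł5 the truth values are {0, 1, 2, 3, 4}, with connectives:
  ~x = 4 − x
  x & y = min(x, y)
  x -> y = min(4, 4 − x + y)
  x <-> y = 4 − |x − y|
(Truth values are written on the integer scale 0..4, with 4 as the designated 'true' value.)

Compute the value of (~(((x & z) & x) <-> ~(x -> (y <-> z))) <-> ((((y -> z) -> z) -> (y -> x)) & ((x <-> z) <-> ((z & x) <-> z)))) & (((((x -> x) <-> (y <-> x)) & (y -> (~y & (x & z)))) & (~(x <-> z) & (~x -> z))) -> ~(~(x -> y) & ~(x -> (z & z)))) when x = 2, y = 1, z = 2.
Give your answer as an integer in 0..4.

x & z = 2 & 2 = 2
(x & z) & x = 2 & 2 = 2
y <-> z = 1 <-> 2 = 3
x -> (y <-> z) = 2 -> 3 = 4
~(x -> (y <-> z)) = ~4 = 0
((x & z) & x) <-> ~(x -> (y <-> z)) = 2 <-> 0 = 2
~(((x & z) & x) <-> ~(x -> (y <-> z))) = ~2 = 2
y -> z = 1 -> 2 = 4
(y -> z) -> z = 4 -> 2 = 2
y -> x = 1 -> 2 = 4
((y -> z) -> z) -> (y -> x) = 2 -> 4 = 4
x <-> z = 2 <-> 2 = 4
z & x = 2 & 2 = 2
(z & x) <-> z = 2 <-> 2 = 4
(x <-> z) <-> ((z & x) <-> z) = 4 <-> 4 = 4
(((y -> z) -> z) -> (y -> x)) & ((x <-> z) <-> ((z & x) <-> z)) = 4 & 4 = 4
~(((x & z) & x) <-> ~(x -> (y <-> z))) <-> ((((y -> z) -> z) -> (y -> x)) & ((x <-> z) <-> ((z & x) <-> z))) = 2 <-> 4 = 2
x -> x = 2 -> 2 = 4
y <-> x = 1 <-> 2 = 3
(x -> x) <-> (y <-> x) = 4 <-> 3 = 3
~y = ~1 = 3
x & z = 2 & 2 = 2
~y & (x & z) = 3 & 2 = 2
y -> (~y & (x & z)) = 1 -> 2 = 4
((x -> x) <-> (y <-> x)) & (y -> (~y & (x & z))) = 3 & 4 = 3
x <-> z = 2 <-> 2 = 4
~(x <-> z) = ~4 = 0
~x = ~2 = 2
~x -> z = 2 -> 2 = 4
~(x <-> z) & (~x -> z) = 0 & 4 = 0
(((x -> x) <-> (y <-> x)) & (y -> (~y & (x & z)))) & (~(x <-> z) & (~x -> z)) = 3 & 0 = 0
x -> y = 2 -> 1 = 3
~(x -> y) = ~3 = 1
z & z = 2 & 2 = 2
x -> (z & z) = 2 -> 2 = 4
~(x -> (z & z)) = ~4 = 0
~(x -> y) & ~(x -> (z & z)) = 1 & 0 = 0
~(~(x -> y) & ~(x -> (z & z))) = ~0 = 4
((((x -> x) <-> (y <-> x)) & (y -> (~y & (x & z)))) & (~(x <-> z) & (~x -> z))) -> ~(~(x -> y) & ~(x -> (z & z))) = 0 -> 4 = 4
(~(((x & z) & x) <-> ~(x -> (y <-> z))) <-> ((((y -> z) -> z) -> (y -> x)) & ((x <-> z) <-> ((z & x) <-> z)))) & (((((x -> x) <-> (y <-> x)) & (y -> (~y & (x & z)))) & (~(x <-> z) & (~x -> z))) -> ~(~(x -> y) & ~(x -> (z & z)))) = 2 & 4 = 2

2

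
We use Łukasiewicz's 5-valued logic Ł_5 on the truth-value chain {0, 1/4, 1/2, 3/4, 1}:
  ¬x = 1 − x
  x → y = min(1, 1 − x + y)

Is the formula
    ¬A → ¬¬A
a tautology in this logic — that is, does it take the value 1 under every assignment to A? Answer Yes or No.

No

Counterexample: take A = 0.
¬A = ¬0 = 1
¬A = ¬0 = 1
¬¬A = ¬1 = 0
¬A → ¬¬A = 1 → 0 = 0
This gives 0 ≠ 1.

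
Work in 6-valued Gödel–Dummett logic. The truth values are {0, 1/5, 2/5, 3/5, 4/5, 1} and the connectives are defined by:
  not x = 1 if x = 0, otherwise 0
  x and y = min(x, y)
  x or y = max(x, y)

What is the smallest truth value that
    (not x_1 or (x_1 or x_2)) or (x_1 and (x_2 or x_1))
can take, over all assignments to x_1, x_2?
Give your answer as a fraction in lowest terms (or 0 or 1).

Take x_1 = 1/5, x_2 = 0:
not x_1 = not 1/5 = 0
x_1 or x_2 = 1/5 or 0 = 1/5
not x_1 or (x_1 or x_2) = 0 or 1/5 = 1/5
x_2 or x_1 = 0 or 1/5 = 1/5
x_1 and (x_2 or x_1) = 1/5 and 1/5 = 1/5
(not x_1 or (x_1 or x_2)) or (x_1 and (x_2 or x_1)) = 1/5 or 1/5 = 1/5
No assignment yields a value below 1/5, so this is the minimum.

1/5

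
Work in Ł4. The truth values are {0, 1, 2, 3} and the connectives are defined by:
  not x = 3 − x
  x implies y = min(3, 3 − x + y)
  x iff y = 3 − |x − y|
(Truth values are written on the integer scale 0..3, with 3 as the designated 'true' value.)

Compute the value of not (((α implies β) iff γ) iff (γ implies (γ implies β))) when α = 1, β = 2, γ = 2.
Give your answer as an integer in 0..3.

1

α implies β = 1 implies 2 = 3
(α implies β) iff γ = 3 iff 2 = 2
γ implies β = 2 implies 2 = 3
γ implies (γ implies β) = 2 implies 3 = 3
((α implies β) iff γ) iff (γ implies (γ implies β)) = 2 iff 3 = 2
not (((α implies β) iff γ) iff (γ implies (γ implies β))) = not 2 = 1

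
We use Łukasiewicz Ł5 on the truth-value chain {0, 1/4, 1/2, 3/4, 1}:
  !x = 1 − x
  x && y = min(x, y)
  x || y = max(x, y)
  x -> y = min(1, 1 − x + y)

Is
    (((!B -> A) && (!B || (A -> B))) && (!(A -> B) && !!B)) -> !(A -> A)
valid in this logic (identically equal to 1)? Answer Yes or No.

No

Counterexample: take A = 1/2, B = 1/4.
!B = !1/4 = 3/4
!B -> A = 3/4 -> 1/2 = 3/4
!B = !1/4 = 3/4
A -> B = 1/2 -> 1/4 = 3/4
!B || (A -> B) = 3/4 || 3/4 = 3/4
(!B -> A) && (!B || (A -> B)) = 3/4 && 3/4 = 3/4
A -> B = 1/2 -> 1/4 = 3/4
!(A -> B) = !3/4 = 1/4
!B = !1/4 = 3/4
!!B = !3/4 = 1/4
!(A -> B) && !!B = 1/4 && 1/4 = 1/4
((!B -> A) && (!B || (A -> B))) && (!(A -> B) && !!B) = 3/4 && 1/4 = 1/4
A -> A = 1/2 -> 1/2 = 1
!(A -> A) = !1 = 0
(((!B -> A) && (!B || (A -> B))) && (!(A -> B) && !!B)) -> !(A -> A) = 1/4 -> 0 = 3/4
This gives 3/4 ≠ 1.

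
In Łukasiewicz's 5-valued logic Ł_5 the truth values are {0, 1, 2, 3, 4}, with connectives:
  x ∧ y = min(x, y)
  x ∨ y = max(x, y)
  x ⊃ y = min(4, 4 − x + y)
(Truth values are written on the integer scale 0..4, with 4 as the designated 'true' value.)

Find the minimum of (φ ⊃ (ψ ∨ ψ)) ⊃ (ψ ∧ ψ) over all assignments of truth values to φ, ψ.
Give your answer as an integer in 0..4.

0

Take φ = 0, ψ = 0:
ψ ∨ ψ = 0 ∨ 0 = 0
φ ⊃ (ψ ∨ ψ) = 0 ⊃ 0 = 4
ψ ∧ ψ = 0 ∧ 0 = 0
(φ ⊃ (ψ ∨ ψ)) ⊃ (ψ ∧ ψ) = 4 ⊃ 0 = 0
No assignment yields a value below 0, so this is the minimum.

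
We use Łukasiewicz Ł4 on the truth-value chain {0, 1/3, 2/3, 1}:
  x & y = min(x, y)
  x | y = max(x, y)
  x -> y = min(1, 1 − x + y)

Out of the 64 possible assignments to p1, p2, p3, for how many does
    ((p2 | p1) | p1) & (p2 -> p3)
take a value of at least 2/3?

value 1: 13 assignments (counts)
value 2/3: 23 assignments (counts)
value 1/3: 20 assignments
value 0: 8 assignments
So 36 of the 64 assignments meet the threshold.

36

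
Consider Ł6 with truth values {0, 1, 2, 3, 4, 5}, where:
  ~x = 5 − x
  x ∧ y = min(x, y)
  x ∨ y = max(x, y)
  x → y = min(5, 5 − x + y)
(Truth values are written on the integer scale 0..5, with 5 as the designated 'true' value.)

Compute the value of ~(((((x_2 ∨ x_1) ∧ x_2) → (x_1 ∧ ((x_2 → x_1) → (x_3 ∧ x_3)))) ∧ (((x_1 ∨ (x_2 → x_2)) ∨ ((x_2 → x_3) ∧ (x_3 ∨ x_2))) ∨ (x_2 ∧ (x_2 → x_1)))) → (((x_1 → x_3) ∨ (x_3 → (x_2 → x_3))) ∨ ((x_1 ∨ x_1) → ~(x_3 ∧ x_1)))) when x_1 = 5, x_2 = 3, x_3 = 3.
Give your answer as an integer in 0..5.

0

x_2 ∨ x_1 = 3 ∨ 5 = 5
(x_2 ∨ x_1) ∧ x_2 = 5 ∧ 3 = 3
x_2 → x_1 = 3 → 5 = 5
x_3 ∧ x_3 = 3 ∧ 3 = 3
(x_2 → x_1) → (x_3 ∧ x_3) = 5 → 3 = 3
x_1 ∧ ((x_2 → x_1) → (x_3 ∧ x_3)) = 5 ∧ 3 = 3
((x_2 ∨ x_1) ∧ x_2) → (x_1 ∧ ((x_2 → x_1) → (x_3 ∧ x_3))) = 3 → 3 = 5
x_2 → x_2 = 3 → 3 = 5
x_1 ∨ (x_2 → x_2) = 5 ∨ 5 = 5
x_2 → x_3 = 3 → 3 = 5
x_3 ∨ x_2 = 3 ∨ 3 = 3
(x_2 → x_3) ∧ (x_3 ∨ x_2) = 5 ∧ 3 = 3
(x_1 ∨ (x_2 → x_2)) ∨ ((x_2 → x_3) ∧ (x_3 ∨ x_2)) = 5 ∨ 3 = 5
x_2 → x_1 = 3 → 5 = 5
x_2 ∧ (x_2 → x_1) = 3 ∧ 5 = 3
((x_1 ∨ (x_2 → x_2)) ∨ ((x_2 → x_3) ∧ (x_3 ∨ x_2))) ∨ (x_2 ∧ (x_2 → x_1)) = 5 ∨ 3 = 5
(((x_2 ∨ x_1) ∧ x_2) → (x_1 ∧ ((x_2 → x_1) → (x_3 ∧ x_3)))) ∧ (((x_1 ∨ (x_2 → x_2)) ∨ ((x_2 → x_3) ∧ (x_3 ∨ x_2))) ∨ (x_2 ∧ (x_2 → x_1))) = 5 ∧ 5 = 5
x_1 → x_3 = 5 → 3 = 3
x_2 → x_3 = 3 → 3 = 5
x_3 → (x_2 → x_3) = 3 → 5 = 5
(x_1 → x_3) ∨ (x_3 → (x_2 → x_3)) = 3 ∨ 5 = 5
x_1 ∨ x_1 = 5 ∨ 5 = 5
x_3 ∧ x_1 = 3 ∧ 5 = 3
~(x_3 ∧ x_1) = ~3 = 2
(x_1 ∨ x_1) → ~(x_3 ∧ x_1) = 5 → 2 = 2
((x_1 → x_3) ∨ (x_3 → (x_2 → x_3))) ∨ ((x_1 ∨ x_1) → ~(x_3 ∧ x_1)) = 5 ∨ 2 = 5
((((x_2 ∨ x_1) ∧ x_2) → (x_1 ∧ ((x_2 → x_1) → (x_3 ∧ x_3)))) ∧ (((x_1 ∨ (x_2 → x_2)) ∨ ((x_2 → x_3) ∧ (x_3 ∨ x_2))) ∨ (x_2 ∧ (x_2 → x_1)))) → (((x_1 → x_3) ∨ (x_3 → (x_2 → x_3))) ∨ ((x_1 ∨ x_1) → ~(x_3 ∧ x_1))) = 5 → 5 = 5
~(((((x_2 ∨ x_1) ∧ x_2) → (x_1 ∧ ((x_2 → x_1) → (x_3 ∧ x_3)))) ∧ (((x_1 ∨ (x_2 → x_2)) ∨ ((x_2 → x_3) ∧ (x_3 ∨ x_2))) ∨ (x_2 ∧ (x_2 → x_1)))) → (((x_1 → x_3) ∨ (x_3 → (x_2 → x_3))) ∨ ((x_1 ∨ x_1) → ~(x_3 ∧ x_1)))) = ~5 = 0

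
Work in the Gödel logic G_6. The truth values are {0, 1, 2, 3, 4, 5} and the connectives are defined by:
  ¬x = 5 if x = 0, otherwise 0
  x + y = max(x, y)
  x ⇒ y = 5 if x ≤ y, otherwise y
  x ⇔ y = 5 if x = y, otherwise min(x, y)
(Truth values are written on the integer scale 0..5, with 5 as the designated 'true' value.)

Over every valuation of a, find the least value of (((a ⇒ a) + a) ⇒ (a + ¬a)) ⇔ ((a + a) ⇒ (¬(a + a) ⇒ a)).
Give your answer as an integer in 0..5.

1

Take a = 1:
a ⇒ a = 1 ⇒ 1 = 5
(a ⇒ a) + a = 5 + 1 = 5
¬a = ¬1 = 0
a + ¬a = 1 + 0 = 1
((a ⇒ a) + a) ⇒ (a + ¬a) = 5 ⇒ 1 = 1
a + a = 1 + 1 = 1
a + a = 1 + 1 = 1
¬(a + a) = ¬1 = 0
¬(a + a) ⇒ a = 0 ⇒ 1 = 5
(a + a) ⇒ (¬(a + a) ⇒ a) = 1 ⇒ 5 = 5
(((a ⇒ a) + a) ⇒ (a + ¬a)) ⇔ ((a + a) ⇒ (¬(a + a) ⇒ a)) = 1 ⇔ 5 = 1
No assignment yields a value below 1, so this is the minimum.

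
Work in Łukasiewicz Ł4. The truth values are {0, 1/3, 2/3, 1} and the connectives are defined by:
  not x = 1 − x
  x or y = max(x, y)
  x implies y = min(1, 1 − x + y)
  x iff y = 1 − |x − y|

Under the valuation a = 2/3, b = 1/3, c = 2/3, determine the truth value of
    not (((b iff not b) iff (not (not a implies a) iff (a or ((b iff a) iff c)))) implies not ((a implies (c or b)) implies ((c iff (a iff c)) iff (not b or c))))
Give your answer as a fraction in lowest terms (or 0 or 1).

1/3

not b = not 1/3 = 2/3
b iff not b = 1/3 iff 2/3 = 2/3
not a = not 2/3 = 1/3
not a implies a = 1/3 implies 2/3 = 1
not (not a implies a) = not 1 = 0
b iff a = 1/3 iff 2/3 = 2/3
(b iff a) iff c = 2/3 iff 2/3 = 1
a or ((b iff a) iff c) = 2/3 or 1 = 1
not (not a implies a) iff (a or ((b iff a) iff c)) = 0 iff 1 = 0
(b iff not b) iff (not (not a implies a) iff (a or ((b iff a) iff c))) = 2/3 iff 0 = 1/3
c or b = 2/3 or 1/3 = 2/3
a implies (c or b) = 2/3 implies 2/3 = 1
a iff c = 2/3 iff 2/3 = 1
c iff (a iff c) = 2/3 iff 1 = 2/3
not b = not 1/3 = 2/3
not b or c = 2/3 or 2/3 = 2/3
(c iff (a iff c)) iff (not b or c) = 2/3 iff 2/3 = 1
(a implies (c or b)) implies ((c iff (a iff c)) iff (not b or c)) = 1 implies 1 = 1
not ((a implies (c or b)) implies ((c iff (a iff c)) iff (not b or c))) = not 1 = 0
((b iff not b) iff (not (not a implies a) iff (a or ((b iff a) iff c)))) implies not ((a implies (c or b)) implies ((c iff (a iff c)) iff (not b or c))) = 1/3 implies 0 = 2/3
not (((b iff not b) iff (not (not a implies a) iff (a or ((b iff a) iff c)))) implies not ((a implies (c or b)) implies ((c iff (a iff c)) iff (not b or c)))) = not 2/3 = 1/3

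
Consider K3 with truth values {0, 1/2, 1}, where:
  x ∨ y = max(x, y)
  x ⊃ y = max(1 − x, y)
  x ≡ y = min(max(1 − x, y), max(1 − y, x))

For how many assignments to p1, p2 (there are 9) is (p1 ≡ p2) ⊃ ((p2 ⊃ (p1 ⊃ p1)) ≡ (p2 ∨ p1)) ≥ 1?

p1 = 0, p2 = 0 ↦ 0  <
p1 = 0, p2 = 1/2 ↦ 1/2  <
p1 = 0, p2 = 1 ↦ 1  ≥
p1 = 1/2, p2 = 0 ↦ 1/2  <
p1 = 1/2, p2 = 1/2 ↦ 1/2  <
p1 = 1/2, p2 = 1 ↦ 1/2  <
p1 = 1, p2 = 0 ↦ 1  ≥
p1 = 1, p2 = 1/2 ↦ 1  ≥
p1 = 1, p2 = 1 ↦ 1  ≥
So 4 of the 9 assignments meet the threshold.

4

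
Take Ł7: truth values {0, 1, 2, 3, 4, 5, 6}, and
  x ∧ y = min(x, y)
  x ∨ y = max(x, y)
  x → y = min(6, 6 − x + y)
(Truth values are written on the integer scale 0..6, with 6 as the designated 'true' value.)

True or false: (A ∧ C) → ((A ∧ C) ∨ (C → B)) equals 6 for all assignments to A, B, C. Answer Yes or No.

At A = 4, B = 3, C = 1, for instance:
A ∧ C = 4 ∧ 1 = 1
C → B = 1 → 3 = 6
(A ∧ C) ∨ (C → B) = 1 ∨ 6 = 6
(A ∧ C) → ((A ∧ C) ∨ (C → B)) = 1 → 6 = 6
and checking the remaining 342 assignments likewise gives ≥ 6 in every case.

Yes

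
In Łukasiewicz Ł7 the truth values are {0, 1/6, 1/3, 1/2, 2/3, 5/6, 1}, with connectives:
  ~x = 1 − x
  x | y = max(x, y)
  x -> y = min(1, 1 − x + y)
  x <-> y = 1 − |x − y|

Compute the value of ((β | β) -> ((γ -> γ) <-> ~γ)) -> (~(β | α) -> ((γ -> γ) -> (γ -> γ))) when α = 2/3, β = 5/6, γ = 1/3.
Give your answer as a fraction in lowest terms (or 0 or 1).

1

β | β = 5/6 | 5/6 = 5/6
γ -> γ = 1/3 -> 1/3 = 1
~γ = ~1/3 = 2/3
(γ -> γ) <-> ~γ = 1 <-> 2/3 = 2/3
(β | β) -> ((γ -> γ) <-> ~γ) = 5/6 -> 2/3 = 5/6
β | α = 5/6 | 2/3 = 5/6
~(β | α) = ~5/6 = 1/6
γ -> γ = 1/3 -> 1/3 = 1
γ -> γ = 1/3 -> 1/3 = 1
(γ -> γ) -> (γ -> γ) = 1 -> 1 = 1
~(β | α) -> ((γ -> γ) -> (γ -> γ)) = 1/6 -> 1 = 1
((β | β) -> ((γ -> γ) <-> ~γ)) -> (~(β | α) -> ((γ -> γ) -> (γ -> γ))) = 5/6 -> 1 = 1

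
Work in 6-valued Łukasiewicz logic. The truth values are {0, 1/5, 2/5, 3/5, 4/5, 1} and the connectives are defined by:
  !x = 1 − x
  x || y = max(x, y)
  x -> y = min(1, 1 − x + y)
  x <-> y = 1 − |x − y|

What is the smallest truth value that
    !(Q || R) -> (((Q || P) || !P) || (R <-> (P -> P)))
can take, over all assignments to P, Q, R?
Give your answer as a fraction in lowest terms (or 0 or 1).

Take P = 2/5, Q = 0, R = 0:
Q || R = 0 || 0 = 0
!(Q || R) = !0 = 1
Q || P = 0 || 2/5 = 2/5
!P = !2/5 = 3/5
(Q || P) || !P = 2/5 || 3/5 = 3/5
P -> P = 2/5 -> 2/5 = 1
R <-> (P -> P) = 0 <-> 1 = 0
((Q || P) || !P) || (R <-> (P -> P)) = 3/5 || 0 = 3/5
!(Q || R) -> (((Q || P) || !P) || (R <-> (P -> P))) = 1 -> 3/5 = 3/5
No assignment yields a value below 3/5, so this is the minimum.

3/5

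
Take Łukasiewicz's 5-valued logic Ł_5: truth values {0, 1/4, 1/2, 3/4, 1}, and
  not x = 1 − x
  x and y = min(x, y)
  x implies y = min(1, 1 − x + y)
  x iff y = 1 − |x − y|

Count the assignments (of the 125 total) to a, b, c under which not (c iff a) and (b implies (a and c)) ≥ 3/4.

value 1: 2 assignments (counts)
value 3/4: 12 assignments (counts)
value 1/2: 30 assignments
value 1/4: 48 assignments
value 0: 33 assignments
So 14 of the 125 assignments meet the threshold.

14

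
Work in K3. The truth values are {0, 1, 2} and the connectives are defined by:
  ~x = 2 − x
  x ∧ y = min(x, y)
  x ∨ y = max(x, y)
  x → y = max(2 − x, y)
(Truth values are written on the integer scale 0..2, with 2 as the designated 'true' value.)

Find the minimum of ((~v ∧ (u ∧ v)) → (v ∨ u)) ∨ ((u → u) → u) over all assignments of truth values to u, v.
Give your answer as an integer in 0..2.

Take u = 1, v = 1:
~v = ~1 = 1
u ∧ v = 1 ∧ 1 = 1
~v ∧ (u ∧ v) = 1 ∧ 1 = 1
v ∨ u = 1 ∨ 1 = 1
(~v ∧ (u ∧ v)) → (v ∨ u) = 1 → 1 = 1
u → u = 1 → 1 = 1
(u → u) → u = 1 → 1 = 1
((~v ∧ (u ∧ v)) → (v ∨ u)) ∨ ((u → u) → u) = 1 ∨ 1 = 1
No assignment yields a value below 1, so this is the minimum.

1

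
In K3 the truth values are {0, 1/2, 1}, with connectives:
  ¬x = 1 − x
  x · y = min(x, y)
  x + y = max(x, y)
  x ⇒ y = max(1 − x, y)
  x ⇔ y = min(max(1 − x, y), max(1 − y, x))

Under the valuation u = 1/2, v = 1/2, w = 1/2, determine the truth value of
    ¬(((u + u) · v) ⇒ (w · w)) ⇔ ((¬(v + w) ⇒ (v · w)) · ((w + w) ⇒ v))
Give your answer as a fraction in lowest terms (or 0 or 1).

1/2

u + u = 1/2 + 1/2 = 1/2
(u + u) · v = 1/2 · 1/2 = 1/2
w · w = 1/2 · 1/2 = 1/2
((u + u) · v) ⇒ (w · w) = 1/2 ⇒ 1/2 = 1/2
¬(((u + u) · v) ⇒ (w · w)) = ¬1/2 = 1/2
v + w = 1/2 + 1/2 = 1/2
¬(v + w) = ¬1/2 = 1/2
v · w = 1/2 · 1/2 = 1/2
¬(v + w) ⇒ (v · w) = 1/2 ⇒ 1/2 = 1/2
w + w = 1/2 + 1/2 = 1/2
(w + w) ⇒ v = 1/2 ⇒ 1/2 = 1/2
(¬(v + w) ⇒ (v · w)) · ((w + w) ⇒ v) = 1/2 · 1/2 = 1/2
¬(((u + u) · v) ⇒ (w · w)) ⇔ ((¬(v + w) ⇒ (v · w)) · ((w + w) ⇒ v)) = 1/2 ⇔ 1/2 = 1/2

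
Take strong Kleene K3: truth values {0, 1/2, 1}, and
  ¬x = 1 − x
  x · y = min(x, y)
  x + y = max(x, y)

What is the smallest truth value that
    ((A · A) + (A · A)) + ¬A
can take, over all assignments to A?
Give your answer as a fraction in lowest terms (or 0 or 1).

Take A = 1/2:
A · A = 1/2 · 1/2 = 1/2
A · A = 1/2 · 1/2 = 1/2
(A · A) + (A · A) = 1/2 + 1/2 = 1/2
¬A = ¬1/2 = 1/2
((A · A) + (A · A)) + ¬A = 1/2 + 1/2 = 1/2
No assignment yields a value below 1/2, so this is the minimum.

1/2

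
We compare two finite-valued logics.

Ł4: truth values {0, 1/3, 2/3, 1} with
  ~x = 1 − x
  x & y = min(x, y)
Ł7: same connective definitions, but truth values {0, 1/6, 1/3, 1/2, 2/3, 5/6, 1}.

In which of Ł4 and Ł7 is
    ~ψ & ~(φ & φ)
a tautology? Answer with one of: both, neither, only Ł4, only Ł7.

neither

In Ł4: at φ = 0, ψ = 1/3 the value is 2/3 — not a tautology.
In Ł7: at φ = 0, ψ = 1/6 the value is 5/6 — not a tautology.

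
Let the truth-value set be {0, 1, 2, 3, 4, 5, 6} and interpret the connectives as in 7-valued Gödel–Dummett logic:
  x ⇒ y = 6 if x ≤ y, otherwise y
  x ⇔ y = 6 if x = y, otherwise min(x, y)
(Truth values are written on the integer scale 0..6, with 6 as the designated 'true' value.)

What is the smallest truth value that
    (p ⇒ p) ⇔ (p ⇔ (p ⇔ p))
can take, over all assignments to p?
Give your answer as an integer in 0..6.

Take p = 0:
p ⇒ p = 0 ⇒ 0 = 6
p ⇔ p = 0 ⇔ 0 = 6
p ⇔ (p ⇔ p) = 0 ⇔ 6 = 0
(p ⇒ p) ⇔ (p ⇔ (p ⇔ p)) = 6 ⇔ 0 = 0
No assignment yields a value below 0, so this is the minimum.

0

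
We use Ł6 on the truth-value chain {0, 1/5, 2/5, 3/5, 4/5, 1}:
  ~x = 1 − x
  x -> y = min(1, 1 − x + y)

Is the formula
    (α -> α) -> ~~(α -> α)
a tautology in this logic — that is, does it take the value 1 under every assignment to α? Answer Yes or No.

α = 0 ↦ 1
α = 1/5 ↦ 1
α = 2/5 ↦ 1
α = 3/5 ↦ 1
α = 4/5 ↦ 1
α = 1 ↦ 1
Every assignment gives a value ≥ 1.

Yes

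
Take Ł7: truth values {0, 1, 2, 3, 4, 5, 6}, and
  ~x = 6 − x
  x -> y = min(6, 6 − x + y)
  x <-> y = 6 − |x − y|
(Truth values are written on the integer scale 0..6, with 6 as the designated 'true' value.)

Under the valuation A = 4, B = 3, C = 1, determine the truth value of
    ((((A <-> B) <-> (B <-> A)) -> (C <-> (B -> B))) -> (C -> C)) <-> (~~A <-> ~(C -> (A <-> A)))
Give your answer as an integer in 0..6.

A <-> B = 4 <-> 3 = 5
B <-> A = 3 <-> 4 = 5
(A <-> B) <-> (B <-> A) = 5 <-> 5 = 6
B -> B = 3 -> 3 = 6
C <-> (B -> B) = 1 <-> 6 = 1
((A <-> B) <-> (B <-> A)) -> (C <-> (B -> B)) = 6 -> 1 = 1
C -> C = 1 -> 1 = 6
(((A <-> B) <-> (B <-> A)) -> (C <-> (B -> B))) -> (C -> C) = 1 -> 6 = 6
~A = ~4 = 2
~~A = ~2 = 4
A <-> A = 4 <-> 4 = 6
C -> (A <-> A) = 1 -> 6 = 6
~(C -> (A <-> A)) = ~6 = 0
~~A <-> ~(C -> (A <-> A)) = 4 <-> 0 = 2
((((A <-> B) <-> (B <-> A)) -> (C <-> (B -> B))) -> (C -> C)) <-> (~~A <-> ~(C -> (A <-> A))) = 6 <-> 2 = 2

2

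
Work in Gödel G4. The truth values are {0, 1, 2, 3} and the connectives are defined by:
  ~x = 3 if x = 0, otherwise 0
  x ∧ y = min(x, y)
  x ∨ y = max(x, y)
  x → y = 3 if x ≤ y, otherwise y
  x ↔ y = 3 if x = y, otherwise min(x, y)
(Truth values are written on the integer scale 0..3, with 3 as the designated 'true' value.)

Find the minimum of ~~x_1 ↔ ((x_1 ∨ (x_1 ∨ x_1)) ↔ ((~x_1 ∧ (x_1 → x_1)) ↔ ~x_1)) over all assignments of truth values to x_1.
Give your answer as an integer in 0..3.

Take x_1 = 1:
~x_1 = ~1 = 0
~~x_1 = ~0 = 3
x_1 ∨ x_1 = 1 ∨ 1 = 1
x_1 ∨ (x_1 ∨ x_1) = 1 ∨ 1 = 1
~x_1 = ~1 = 0
x_1 → x_1 = 1 → 1 = 3
~x_1 ∧ (x_1 → x_1) = 0 ∧ 3 = 0
~x_1 = ~1 = 0
(~x_1 ∧ (x_1 → x_1)) ↔ ~x_1 = 0 ↔ 0 = 3
(x_1 ∨ (x_1 ∨ x_1)) ↔ ((~x_1 ∧ (x_1 → x_1)) ↔ ~x_1) = 1 ↔ 3 = 1
~~x_1 ↔ ((x_1 ∨ (x_1 ∨ x_1)) ↔ ((~x_1 ∧ (x_1 → x_1)) ↔ ~x_1)) = 3 ↔ 1 = 1
No assignment yields a value below 1, so this is the minimum.

1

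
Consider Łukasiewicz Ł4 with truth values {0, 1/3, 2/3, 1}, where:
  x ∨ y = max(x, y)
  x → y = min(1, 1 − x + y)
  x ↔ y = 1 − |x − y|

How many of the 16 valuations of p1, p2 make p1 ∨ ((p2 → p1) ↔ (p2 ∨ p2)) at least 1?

5

p1 = 0, p2 = 0 ↦ 0  <
p1 = 0, p2 = 1/3 ↦ 2/3  <
p1 = 0, p2 = 2/3 ↦ 2/3  <
p1 = 0, p2 = 1 ↦ 0  <
p1 = 1/3, p2 = 0 ↦ 1/3  <
p1 = 1/3, p2 = 1/3 ↦ 1/3  <
p1 = 1/3, p2 = 2/3 ↦ 1  ≥
p1 = 1/3, p2 = 1 ↦ 1/3  <
p1 = 2/3, p2 = 0 ↦ 2/3  <
p1 = 2/3, p2 = 1/3 ↦ 2/3  <
p1 = 2/3, p2 = 2/3 ↦ 2/3  <
p1 = 2/3, p2 = 1 ↦ 2/3  <
p1 = 1, p2 = 0 ↦ 1  ≥
p1 = 1, p2 = 1/3 ↦ 1  ≥
p1 = 1, p2 = 2/3 ↦ 1  ≥
p1 = 1, p2 = 1 ↦ 1  ≥
So 5 of the 16 assignments meet the threshold.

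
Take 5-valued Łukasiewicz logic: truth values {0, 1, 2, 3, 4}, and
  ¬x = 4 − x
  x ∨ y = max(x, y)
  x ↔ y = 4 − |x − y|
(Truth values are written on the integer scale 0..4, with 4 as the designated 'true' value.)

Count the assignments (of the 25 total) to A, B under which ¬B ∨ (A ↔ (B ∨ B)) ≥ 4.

value 4: 9 assignments (counts)
value 3: 9 assignments
value 2: 4 assignments
value 1: 2 assignments
value 0: 1 assignment
So 9 of the 25 assignments meet the threshold.

9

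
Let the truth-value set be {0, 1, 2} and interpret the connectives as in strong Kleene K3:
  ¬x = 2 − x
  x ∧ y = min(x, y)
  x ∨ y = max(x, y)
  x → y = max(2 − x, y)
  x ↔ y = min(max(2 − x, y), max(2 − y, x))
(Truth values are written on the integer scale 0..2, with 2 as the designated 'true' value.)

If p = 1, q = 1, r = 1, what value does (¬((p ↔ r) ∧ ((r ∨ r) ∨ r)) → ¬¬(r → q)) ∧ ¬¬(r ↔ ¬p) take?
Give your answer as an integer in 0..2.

p ↔ r = 1 ↔ 1 = 1
r ∨ r = 1 ∨ 1 = 1
(r ∨ r) ∨ r = 1 ∨ 1 = 1
(p ↔ r) ∧ ((r ∨ r) ∨ r) = 1 ∧ 1 = 1
¬((p ↔ r) ∧ ((r ∨ r) ∨ r)) = ¬1 = 1
r → q = 1 → 1 = 1
¬(r → q) = ¬1 = 1
¬¬(r → q) = ¬1 = 1
¬((p ↔ r) ∧ ((r ∨ r) ∨ r)) → ¬¬(r → q) = 1 → 1 = 1
¬p = ¬1 = 1
r ↔ ¬p = 1 ↔ 1 = 1
¬(r ↔ ¬p) = ¬1 = 1
¬¬(r ↔ ¬p) = ¬1 = 1
(¬((p ↔ r) ∧ ((r ∨ r) ∨ r)) → ¬¬(r → q)) ∧ ¬¬(r ↔ ¬p) = 1 ∧ 1 = 1

1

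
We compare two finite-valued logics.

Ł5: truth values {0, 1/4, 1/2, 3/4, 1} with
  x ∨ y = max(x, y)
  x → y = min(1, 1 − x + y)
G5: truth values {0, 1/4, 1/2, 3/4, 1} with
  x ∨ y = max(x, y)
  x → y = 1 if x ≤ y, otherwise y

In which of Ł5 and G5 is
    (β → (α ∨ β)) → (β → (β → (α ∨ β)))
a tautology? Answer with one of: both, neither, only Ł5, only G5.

both

In Ł5: every assignment gives 1 — tautology.
In G5: every assignment gives 1 — tautology.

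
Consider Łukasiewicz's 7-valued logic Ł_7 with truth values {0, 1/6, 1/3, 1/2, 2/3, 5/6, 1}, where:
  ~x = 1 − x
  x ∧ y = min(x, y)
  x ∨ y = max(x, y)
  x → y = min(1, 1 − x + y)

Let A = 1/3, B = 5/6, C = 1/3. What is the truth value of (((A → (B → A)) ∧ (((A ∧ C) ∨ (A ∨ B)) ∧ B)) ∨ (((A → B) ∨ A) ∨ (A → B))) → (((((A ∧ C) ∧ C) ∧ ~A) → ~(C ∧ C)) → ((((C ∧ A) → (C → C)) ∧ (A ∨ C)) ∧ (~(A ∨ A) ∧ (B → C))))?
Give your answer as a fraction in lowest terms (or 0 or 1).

1/3

B → A = 5/6 → 1/3 = 1/2
A → (B → A) = 1/3 → 1/2 = 1
A ∧ C = 1/3 ∧ 1/3 = 1/3
A ∨ B = 1/3 ∨ 5/6 = 5/6
(A ∧ C) ∨ (A ∨ B) = 1/3 ∨ 5/6 = 5/6
((A ∧ C) ∨ (A ∨ B)) ∧ B = 5/6 ∧ 5/6 = 5/6
(A → (B → A)) ∧ (((A ∧ C) ∨ (A ∨ B)) ∧ B) = 1 ∧ 5/6 = 5/6
A → B = 1/3 → 5/6 = 1
(A → B) ∨ A = 1 ∨ 1/3 = 1
A → B = 1/3 → 5/6 = 1
((A → B) ∨ A) ∨ (A → B) = 1 ∨ 1 = 1
((A → (B → A)) ∧ (((A ∧ C) ∨ (A ∨ B)) ∧ B)) ∨ (((A → B) ∨ A) ∨ (A → B)) = 5/6 ∨ 1 = 1
A ∧ C = 1/3 ∧ 1/3 = 1/3
(A ∧ C) ∧ C = 1/3 ∧ 1/3 = 1/3
~A = ~1/3 = 2/3
((A ∧ C) ∧ C) ∧ ~A = 1/3 ∧ 2/3 = 1/3
C ∧ C = 1/3 ∧ 1/3 = 1/3
~(C ∧ C) = ~1/3 = 2/3
(((A ∧ C) ∧ C) ∧ ~A) → ~(C ∧ C) = 1/3 → 2/3 = 1
C ∧ A = 1/3 ∧ 1/3 = 1/3
C → C = 1/3 → 1/3 = 1
(C ∧ A) → (C → C) = 1/3 → 1 = 1
A ∨ C = 1/3 ∨ 1/3 = 1/3
((C ∧ A) → (C → C)) ∧ (A ∨ C) = 1 ∧ 1/3 = 1/3
A ∨ A = 1/3 ∨ 1/3 = 1/3
~(A ∨ A) = ~1/3 = 2/3
B → C = 5/6 → 1/3 = 1/2
~(A ∨ A) ∧ (B → C) = 2/3 ∧ 1/2 = 1/2
(((C ∧ A) → (C → C)) ∧ (A ∨ C)) ∧ (~(A ∨ A) ∧ (B → C)) = 1/3 ∧ 1/2 = 1/3
((((A ∧ C) ∧ C) ∧ ~A) → ~(C ∧ C)) → ((((C ∧ A) → (C → C)) ∧ (A ∨ C)) ∧ (~(A ∨ A) ∧ (B → C))) = 1 → 1/3 = 1/3
(((A → (B → A)) ∧ (((A ∧ C) ∨ (A ∨ B)) ∧ B)) ∨ (((A → B) ∨ A) ∨ (A → B))) → (((((A ∧ C) ∧ C) ∧ ~A) → ~(C ∧ C)) → ((((C ∧ A) → (C → C)) ∧ (A ∨ C)) ∧ (~(A ∨ A) ∧ (B → C)))) = 1 → 1/3 = 1/3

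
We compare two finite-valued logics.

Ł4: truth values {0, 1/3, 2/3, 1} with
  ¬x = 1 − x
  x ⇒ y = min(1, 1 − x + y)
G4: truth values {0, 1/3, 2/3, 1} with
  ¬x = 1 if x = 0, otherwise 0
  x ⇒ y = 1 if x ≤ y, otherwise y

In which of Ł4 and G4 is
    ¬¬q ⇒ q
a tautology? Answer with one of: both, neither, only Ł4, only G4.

only Ł4

In Ł4: every assignment gives 1 — tautology.
In G4: at q = 1/3 the value is 1/3 — not a tautology.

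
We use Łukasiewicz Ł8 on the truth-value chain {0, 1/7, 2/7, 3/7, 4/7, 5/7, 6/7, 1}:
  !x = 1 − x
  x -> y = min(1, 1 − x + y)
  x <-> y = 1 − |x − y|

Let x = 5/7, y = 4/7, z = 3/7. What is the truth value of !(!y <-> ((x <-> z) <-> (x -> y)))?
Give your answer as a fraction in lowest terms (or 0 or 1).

3/7

!y = !4/7 = 3/7
x <-> z = 5/7 <-> 3/7 = 5/7
x -> y = 5/7 -> 4/7 = 6/7
(x <-> z) <-> (x -> y) = 5/7 <-> 6/7 = 6/7
!y <-> ((x <-> z) <-> (x -> y)) = 3/7 <-> 6/7 = 4/7
!(!y <-> ((x <-> z) <-> (x -> y))) = !4/7 = 3/7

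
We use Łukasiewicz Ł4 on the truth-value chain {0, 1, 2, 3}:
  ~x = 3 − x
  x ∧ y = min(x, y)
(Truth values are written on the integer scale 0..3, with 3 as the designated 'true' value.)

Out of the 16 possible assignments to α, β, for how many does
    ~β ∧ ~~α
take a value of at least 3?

1

α = 0, β = 0 ↦ 0  <
α = 0, β = 1 ↦ 0  <
α = 0, β = 2 ↦ 0  <
α = 0, β = 3 ↦ 0  <
α = 1, β = 0 ↦ 1  <
α = 1, β = 1 ↦ 1  <
α = 1, β = 2 ↦ 1  <
α = 1, β = 3 ↦ 0  <
α = 2, β = 0 ↦ 2  <
α = 2, β = 1 ↦ 2  <
α = 2, β = 2 ↦ 1  <
α = 2, β = 3 ↦ 0  <
α = 3, β = 0 ↦ 3  ≥
α = 3, β = 1 ↦ 2  <
α = 3, β = 2 ↦ 1  <
α = 3, β = 3 ↦ 0  <
So 1 of the 16 assignments meets the threshold.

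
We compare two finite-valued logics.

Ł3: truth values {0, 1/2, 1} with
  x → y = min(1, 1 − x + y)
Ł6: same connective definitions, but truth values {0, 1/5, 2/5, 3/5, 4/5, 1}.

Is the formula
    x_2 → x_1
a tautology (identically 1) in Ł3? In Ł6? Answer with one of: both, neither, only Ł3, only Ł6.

neither

In Ł3: at x_1 = 0, x_2 = 1/2 the value is 1/2 — not a tautology.
In Ł6: at x_1 = 0, x_2 = 1/5 the value is 4/5 — not a tautology.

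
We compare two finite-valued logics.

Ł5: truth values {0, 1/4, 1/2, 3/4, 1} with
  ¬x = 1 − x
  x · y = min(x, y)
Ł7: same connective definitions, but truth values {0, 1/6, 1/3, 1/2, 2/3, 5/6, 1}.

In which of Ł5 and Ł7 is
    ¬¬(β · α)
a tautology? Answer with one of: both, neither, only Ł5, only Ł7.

neither

In Ł5: at α = 0, β = 0 the value is 0 — not a tautology.
In Ł7: at α = 0, β = 0 the value is 0 — not a tautology.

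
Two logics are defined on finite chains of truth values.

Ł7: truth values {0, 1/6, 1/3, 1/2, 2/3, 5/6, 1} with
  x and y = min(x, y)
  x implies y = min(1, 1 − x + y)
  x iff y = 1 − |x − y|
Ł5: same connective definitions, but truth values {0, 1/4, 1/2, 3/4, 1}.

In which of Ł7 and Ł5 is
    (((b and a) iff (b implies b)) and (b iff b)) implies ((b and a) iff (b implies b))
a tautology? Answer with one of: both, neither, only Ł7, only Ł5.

both

In Ł7: every assignment gives 1 — tautology.
In Ł5: every assignment gives 1 — tautology.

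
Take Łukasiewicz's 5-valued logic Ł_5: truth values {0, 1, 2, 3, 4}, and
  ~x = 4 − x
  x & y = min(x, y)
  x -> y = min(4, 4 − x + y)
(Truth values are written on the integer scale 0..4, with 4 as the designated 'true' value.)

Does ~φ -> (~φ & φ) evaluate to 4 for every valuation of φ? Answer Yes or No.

Counterexample: take φ = 0.
~φ = ~0 = 4
~φ & φ = 4 & 0 = 0
~φ -> (~φ & φ) = 4 -> 0 = 0
This gives 0 ≠ 4.

No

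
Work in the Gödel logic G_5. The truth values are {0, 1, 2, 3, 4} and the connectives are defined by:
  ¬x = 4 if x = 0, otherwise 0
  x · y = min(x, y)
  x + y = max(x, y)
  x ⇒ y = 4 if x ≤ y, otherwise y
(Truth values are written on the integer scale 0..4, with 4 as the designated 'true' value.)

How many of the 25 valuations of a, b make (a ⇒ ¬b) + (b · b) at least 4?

value 4: 13 assignments (counts)
value 3: 4 assignments
value 2: 4 assignments
value 1: 4 assignments
So 13 of the 25 assignments meet the threshold.

13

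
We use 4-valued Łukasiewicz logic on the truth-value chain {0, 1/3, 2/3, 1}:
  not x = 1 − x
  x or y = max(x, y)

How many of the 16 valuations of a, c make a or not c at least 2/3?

a = 0, c = 0 ↦ 1  ≥
a = 0, c = 1/3 ↦ 2/3  ≥
a = 0, c = 2/3 ↦ 1/3  <
a = 0, c = 1 ↦ 0  <
a = 1/3, c = 0 ↦ 1  ≥
a = 1/3, c = 1/3 ↦ 2/3  ≥
a = 1/3, c = 2/3 ↦ 1/3  <
a = 1/3, c = 1 ↦ 1/3  <
a = 2/3, c = 0 ↦ 1  ≥
a = 2/3, c = 1/3 ↦ 2/3  ≥
a = 2/3, c = 2/3 ↦ 2/3  ≥
a = 2/3, c = 1 ↦ 2/3  ≥
a = 1, c = 0 ↦ 1  ≥
a = 1, c = 1/3 ↦ 1  ≥
a = 1, c = 2/3 ↦ 1  ≥
a = 1, c = 1 ↦ 1  ≥
So 12 of the 16 assignments meet the threshold.

12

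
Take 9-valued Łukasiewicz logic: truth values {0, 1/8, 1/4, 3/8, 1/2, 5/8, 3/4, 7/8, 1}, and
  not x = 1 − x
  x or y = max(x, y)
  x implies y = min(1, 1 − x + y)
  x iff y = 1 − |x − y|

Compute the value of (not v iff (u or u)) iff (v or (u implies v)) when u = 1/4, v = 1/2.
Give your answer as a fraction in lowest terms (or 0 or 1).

not v = not 1/2 = 1/2
u or u = 1/4 or 1/4 = 1/4
not v iff (u or u) = 1/2 iff 1/4 = 3/4
u implies v = 1/4 implies 1/2 = 1
v or (u implies v) = 1/2 or 1 = 1
(not v iff (u or u)) iff (v or (u implies v)) = 3/4 iff 1 = 3/4

3/4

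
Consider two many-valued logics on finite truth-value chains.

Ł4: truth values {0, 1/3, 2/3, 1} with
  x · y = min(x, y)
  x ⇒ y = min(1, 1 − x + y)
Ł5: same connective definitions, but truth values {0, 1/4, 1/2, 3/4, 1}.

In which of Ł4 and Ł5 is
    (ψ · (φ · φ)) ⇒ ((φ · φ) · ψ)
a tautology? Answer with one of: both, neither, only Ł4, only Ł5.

In Ł4: every assignment gives 1 — tautology.
In Ł5: every assignment gives 1 — tautology.

both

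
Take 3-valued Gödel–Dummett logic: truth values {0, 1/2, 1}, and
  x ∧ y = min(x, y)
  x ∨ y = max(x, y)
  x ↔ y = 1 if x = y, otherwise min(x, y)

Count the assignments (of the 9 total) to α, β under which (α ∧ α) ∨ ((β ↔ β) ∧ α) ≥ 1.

α = 0, β = 0 ↦ 0  <
α = 0, β = 1/2 ↦ 0  <
α = 0, β = 1 ↦ 0  <
α = 1/2, β = 0 ↦ 1/2  <
α = 1/2, β = 1/2 ↦ 1/2  <
α = 1/2, β = 1 ↦ 1/2  <
α = 1, β = 0 ↦ 1  ≥
α = 1, β = 1/2 ↦ 1  ≥
α = 1, β = 1 ↦ 1  ≥
So 3 of the 9 assignments meet the threshold.

3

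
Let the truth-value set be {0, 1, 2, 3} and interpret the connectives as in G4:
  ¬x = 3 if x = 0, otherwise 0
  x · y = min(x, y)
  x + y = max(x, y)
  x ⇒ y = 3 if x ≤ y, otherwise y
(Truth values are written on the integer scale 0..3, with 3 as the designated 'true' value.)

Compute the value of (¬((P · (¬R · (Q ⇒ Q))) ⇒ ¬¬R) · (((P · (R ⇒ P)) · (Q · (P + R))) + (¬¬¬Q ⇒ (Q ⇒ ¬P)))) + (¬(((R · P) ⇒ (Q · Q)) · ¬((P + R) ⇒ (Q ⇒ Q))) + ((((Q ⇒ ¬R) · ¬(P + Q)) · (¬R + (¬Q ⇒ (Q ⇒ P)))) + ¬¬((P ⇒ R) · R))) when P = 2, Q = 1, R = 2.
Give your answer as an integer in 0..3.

¬R = ¬2 = 0
Q ⇒ Q = 1 ⇒ 1 = 3
¬R · (Q ⇒ Q) = 0 · 3 = 0
P · (¬R · (Q ⇒ Q)) = 2 · 0 = 0
¬R = ¬2 = 0
¬¬R = ¬0 = 3
(P · (¬R · (Q ⇒ Q))) ⇒ ¬¬R = 0 ⇒ 3 = 3
¬((P · (¬R · (Q ⇒ Q))) ⇒ ¬¬R) = ¬3 = 0
R ⇒ P = 2 ⇒ 2 = 3
P · (R ⇒ P) = 2 · 3 = 2
P + R = 2 + 2 = 2
Q · (P + R) = 1 · 2 = 1
(P · (R ⇒ P)) · (Q · (P + R)) = 2 · 1 = 1
¬Q = ¬1 = 0
¬¬Q = ¬0 = 3
¬¬¬Q = ¬3 = 0
¬P = ¬2 = 0
Q ⇒ ¬P = 1 ⇒ 0 = 0
¬¬¬Q ⇒ (Q ⇒ ¬P) = 0 ⇒ 0 = 3
((P · (R ⇒ P)) · (Q · (P + R))) + (¬¬¬Q ⇒ (Q ⇒ ¬P)) = 1 + 3 = 3
¬((P · (¬R · (Q ⇒ Q))) ⇒ ¬¬R) · (((P · (R ⇒ P)) · (Q · (P + R))) + (¬¬¬Q ⇒ (Q ⇒ ¬P))) = 0 · 3 = 0
R · P = 2 · 2 = 2
Q · Q = 1 · 1 = 1
(R · P) ⇒ (Q · Q) = 2 ⇒ 1 = 1
P + R = 2 + 2 = 2
Q ⇒ Q = 1 ⇒ 1 = 3
(P + R) ⇒ (Q ⇒ Q) = 2 ⇒ 3 = 3
¬((P + R) ⇒ (Q ⇒ Q)) = ¬3 = 0
((R · P) ⇒ (Q · Q)) · ¬((P + R) ⇒ (Q ⇒ Q)) = 1 · 0 = 0
¬(((R · P) ⇒ (Q · Q)) · ¬((P + R) ⇒ (Q ⇒ Q))) = ¬0 = 3
¬R = ¬2 = 0
Q ⇒ ¬R = 1 ⇒ 0 = 0
P + Q = 2 + 1 = 2
¬(P + Q) = ¬2 = 0
(Q ⇒ ¬R) · ¬(P + Q) = 0 · 0 = 0
¬R = ¬2 = 0
¬Q = ¬1 = 0
Q ⇒ P = 1 ⇒ 2 = 3
¬Q ⇒ (Q ⇒ P) = 0 ⇒ 3 = 3
¬R + (¬Q ⇒ (Q ⇒ P)) = 0 + 3 = 3
((Q ⇒ ¬R) · ¬(P + Q)) · (¬R + (¬Q ⇒ (Q ⇒ P))) = 0 · 3 = 0
P ⇒ R = 2 ⇒ 2 = 3
(P ⇒ R) · R = 3 · 2 = 2
¬((P ⇒ R) · R) = ¬2 = 0
¬¬((P ⇒ R) · R) = ¬0 = 3
(((Q ⇒ ¬R) · ¬(P + Q)) · (¬R + (¬Q ⇒ (Q ⇒ P)))) + ¬¬((P ⇒ R) · R) = 0 + 3 = 3
¬(((R · P) ⇒ (Q · Q)) · ¬((P + R) ⇒ (Q ⇒ Q))) + ((((Q ⇒ ¬R) · ¬(P + Q)) · (¬R + (¬Q ⇒ (Q ⇒ P)))) + ¬¬((P ⇒ R) · R)) = 3 + 3 = 3
(¬((P · (¬R · (Q ⇒ Q))) ⇒ ¬¬R) · (((P · (R ⇒ P)) · (Q · (P + R))) + (¬¬¬Q ⇒ (Q ⇒ ¬P)))) + (¬(((R · P) ⇒ (Q · Q)) · ¬((P + R) ⇒ (Q ⇒ Q))) + ((((Q ⇒ ¬R) · ¬(P + Q)) · (¬R + (¬Q ⇒ (Q ⇒ P)))) + ¬¬((P ⇒ R) · R))) = 0 + 3 = 3

3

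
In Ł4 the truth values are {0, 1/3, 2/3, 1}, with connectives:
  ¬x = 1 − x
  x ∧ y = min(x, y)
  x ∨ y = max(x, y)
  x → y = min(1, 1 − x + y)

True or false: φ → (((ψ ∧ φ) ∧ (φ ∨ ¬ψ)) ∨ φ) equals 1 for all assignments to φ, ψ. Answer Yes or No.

Yes

φ = 0, ψ = 0 ↦ 1
φ = 0, ψ = 1/3 ↦ 1
φ = 0, ψ = 2/3 ↦ 1
φ = 0, ψ = 1 ↦ 1
φ = 1/3, ψ = 0 ↦ 1
φ = 1/3, ψ = 1/3 ↦ 1
φ = 1/3, ψ = 2/3 ↦ 1
φ = 1/3, ψ = 1 ↦ 1
φ = 2/3, ψ = 0 ↦ 1
φ = 2/3, ψ = 1/3 ↦ 1
φ = 2/3, ψ = 2/3 ↦ 1
φ = 2/3, ψ = 1 ↦ 1
φ = 1, ψ = 0 ↦ 1
φ = 1, ψ = 1/3 ↦ 1
φ = 1, ψ = 2/3 ↦ 1
φ = 1, ψ = 1 ↦ 1
Every assignment gives a value ≥ 1.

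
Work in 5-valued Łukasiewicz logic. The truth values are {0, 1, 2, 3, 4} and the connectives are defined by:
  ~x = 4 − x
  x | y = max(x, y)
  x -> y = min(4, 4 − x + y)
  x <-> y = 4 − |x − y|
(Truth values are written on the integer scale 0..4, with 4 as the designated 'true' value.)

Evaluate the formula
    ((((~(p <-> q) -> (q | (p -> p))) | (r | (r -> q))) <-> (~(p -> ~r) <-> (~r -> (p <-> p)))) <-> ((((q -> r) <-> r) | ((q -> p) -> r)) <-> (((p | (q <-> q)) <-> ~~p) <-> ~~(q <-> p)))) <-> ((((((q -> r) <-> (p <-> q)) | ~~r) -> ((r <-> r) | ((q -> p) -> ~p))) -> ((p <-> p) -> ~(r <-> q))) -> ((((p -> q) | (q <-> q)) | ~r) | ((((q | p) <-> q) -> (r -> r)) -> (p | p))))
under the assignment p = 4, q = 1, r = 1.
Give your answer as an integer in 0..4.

1

p <-> q = 4 <-> 1 = 1
~(p <-> q) = ~1 = 3
p -> p = 4 -> 4 = 4
q | (p -> p) = 1 | 4 = 4
~(p <-> q) -> (q | (p -> p)) = 3 -> 4 = 4
r -> q = 1 -> 1 = 4
r | (r -> q) = 1 | 4 = 4
(~(p <-> q) -> (q | (p -> p))) | (r | (r -> q)) = 4 | 4 = 4
~r = ~1 = 3
p -> ~r = 4 -> 3 = 3
~(p -> ~r) = ~3 = 1
~r = ~1 = 3
p <-> p = 4 <-> 4 = 4
~r -> (p <-> p) = 3 -> 4 = 4
~(p -> ~r) <-> (~r -> (p <-> p)) = 1 <-> 4 = 1
((~(p <-> q) -> (q | (p -> p))) | (r | (r -> q))) <-> (~(p -> ~r) <-> (~r -> (p <-> p))) = 4 <-> 1 = 1
q -> r = 1 -> 1 = 4
(q -> r) <-> r = 4 <-> 1 = 1
q -> p = 1 -> 4 = 4
(q -> p) -> r = 4 -> 1 = 1
((q -> r) <-> r) | ((q -> p) -> r) = 1 | 1 = 1
q <-> q = 1 <-> 1 = 4
p | (q <-> q) = 4 | 4 = 4
~p = ~4 = 0
~~p = ~0 = 4
(p | (q <-> q)) <-> ~~p = 4 <-> 4 = 4
q <-> p = 1 <-> 4 = 1
~(q <-> p) = ~1 = 3
~~(q <-> p) = ~3 = 1
((p | (q <-> q)) <-> ~~p) <-> ~~(q <-> p) = 4 <-> 1 = 1
(((q -> r) <-> r) | ((q -> p) -> r)) <-> (((p | (q <-> q)) <-> ~~p) <-> ~~(q <-> p)) = 1 <-> 1 = 4
(((~(p <-> q) -> (q | (p -> p))) | (r | (r -> q))) <-> (~(p -> ~r) <-> (~r -> (p <-> p)))) <-> ((((q -> r) <-> r) | ((q -> p) -> r)) <-> (((p | (q <-> q)) <-> ~~p) <-> ~~(q <-> p))) = 1 <-> 4 = 1
q -> r = 1 -> 1 = 4
p <-> q = 4 <-> 1 = 1
(q -> r) <-> (p <-> q) = 4 <-> 1 = 1
~r = ~1 = 3
~~r = ~3 = 1
((q -> r) <-> (p <-> q)) | ~~r = 1 | 1 = 1
r <-> r = 1 <-> 1 = 4
q -> p = 1 -> 4 = 4
~p = ~4 = 0
(q -> p) -> ~p = 4 -> 0 = 0
(r <-> r) | ((q -> p) -> ~p) = 4 | 0 = 4
(((q -> r) <-> (p <-> q)) | ~~r) -> ((r <-> r) | ((q -> p) -> ~p)) = 1 -> 4 = 4
p <-> p = 4 <-> 4 = 4
r <-> q = 1 <-> 1 = 4
~(r <-> q) = ~4 = 0
(p <-> p) -> ~(r <-> q) = 4 -> 0 = 0
((((q -> r) <-> (p <-> q)) | ~~r) -> ((r <-> r) | ((q -> p) -> ~p))) -> ((p <-> p) -> ~(r <-> q)) = 4 -> 0 = 0
p -> q = 4 -> 1 = 1
q <-> q = 1 <-> 1 = 4
(p -> q) | (q <-> q) = 1 | 4 = 4
~r = ~1 = 3
((p -> q) | (q <-> q)) | ~r = 4 | 3 = 4
q | p = 1 | 4 = 4
(q | p) <-> q = 4 <-> 1 = 1
r -> r = 1 -> 1 = 4
((q | p) <-> q) -> (r -> r) = 1 -> 4 = 4
p | p = 4 | 4 = 4
(((q | p) <-> q) -> (r -> r)) -> (p | p) = 4 -> 4 = 4
(((p -> q) | (q <-> q)) | ~r) | ((((q | p) <-> q) -> (r -> r)) -> (p | p)) = 4 | 4 = 4
(((((q -> r) <-> (p <-> q)) | ~~r) -> ((r <-> r) | ((q -> p) -> ~p))) -> ((p <-> p) -> ~(r <-> q))) -> ((((p -> q) | (q <-> q)) | ~r) | ((((q | p) <-> q) -> (r -> r)) -> (p | p))) = 0 -> 4 = 4
((((~(p <-> q) -> (q | (p -> p))) | (r | (r -> q))) <-> (~(p -> ~r) <-> (~r -> (p <-> p)))) <-> ((((q -> r) <-> r) | ((q -> p) -> r)) <-> (((p | (q <-> q)) <-> ~~p) <-> ~~(q <-> p)))) <-> ((((((q -> r) <-> (p <-> q)) | ~~r) -> ((r <-> r) | ((q -> p) -> ~p))) -> ((p <-> p) -> ~(r <-> q))) -> ((((p -> q) | (q <-> q)) | ~r) | ((((q | p) <-> q) -> (r -> r)) -> (p | p)))) = 1 <-> 4 = 1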